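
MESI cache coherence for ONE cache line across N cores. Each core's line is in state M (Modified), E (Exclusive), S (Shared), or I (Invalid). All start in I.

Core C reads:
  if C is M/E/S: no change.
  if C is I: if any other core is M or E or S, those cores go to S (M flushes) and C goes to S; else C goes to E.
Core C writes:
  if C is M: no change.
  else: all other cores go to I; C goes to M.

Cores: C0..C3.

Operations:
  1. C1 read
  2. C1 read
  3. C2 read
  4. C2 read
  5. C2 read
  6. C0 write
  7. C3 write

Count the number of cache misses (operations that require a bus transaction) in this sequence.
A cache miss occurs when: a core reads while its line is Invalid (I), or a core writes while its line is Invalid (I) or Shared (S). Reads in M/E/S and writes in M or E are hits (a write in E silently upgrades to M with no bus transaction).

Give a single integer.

Answer: 4

Derivation:
Op 1: C1 read [C1 read from I: no other sharers -> C1=E (exclusive)] -> [I,E,I,I] [MISS #1: read from I]
Op 2: C1 read [C1 read: already in E, no change] -> [I,E,I,I] [hit: read from E]
Op 3: C2 read [C2 read from I: others=['C1=E'] -> C2=S, others downsized to S] -> [I,S,S,I] [MISS #2: read from I]
Op 4: C2 read [C2 read: already in S, no change] -> [I,S,S,I] [hit: read from S]
Op 5: C2 read [C2 read: already in S, no change] -> [I,S,S,I] [hit: read from S]
Op 6: C0 write [C0 write: invalidate ['C1=S', 'C2=S'] -> C0=M] -> [M,I,I,I] [MISS #3: write from I]
Op 7: C3 write [C3 write: invalidate ['C0=M'] -> C3=M] -> [I,I,I,M] [MISS #4: write from I]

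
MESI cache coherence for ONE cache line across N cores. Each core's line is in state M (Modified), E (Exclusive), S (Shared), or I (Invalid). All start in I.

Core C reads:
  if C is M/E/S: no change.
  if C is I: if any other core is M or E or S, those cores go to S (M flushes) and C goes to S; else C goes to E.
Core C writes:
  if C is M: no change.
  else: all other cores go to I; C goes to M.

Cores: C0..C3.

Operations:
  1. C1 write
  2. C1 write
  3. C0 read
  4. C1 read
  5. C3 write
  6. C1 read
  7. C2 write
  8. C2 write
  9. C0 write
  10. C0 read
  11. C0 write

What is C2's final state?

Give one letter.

Op 1: C1 write [C1 write: invalidate none -> C1=M] -> [I,M,I,I]
Op 2: C1 write [C1 write: already M (modified), no change] -> [I,M,I,I]
Op 3: C0 read [C0 read from I: others=['C1=M'] -> C0=S, others downsized to S] -> [S,S,I,I]
Op 4: C1 read [C1 read: already in S, no change] -> [S,S,I,I]
Op 5: C3 write [C3 write: invalidate ['C0=S', 'C1=S'] -> C3=M] -> [I,I,I,M]
Op 6: C1 read [C1 read from I: others=['C3=M'] -> C1=S, others downsized to S] -> [I,S,I,S]
Op 7: C2 write [C2 write: invalidate ['C1=S', 'C3=S'] -> C2=M] -> [I,I,M,I]
Op 8: C2 write [C2 write: already M (modified), no change] -> [I,I,M,I]
Op 9: C0 write [C0 write: invalidate ['C2=M'] -> C0=M] -> [M,I,I,I]
Op 10: C0 read [C0 read: already in M, no change] -> [M,I,I,I]
Op 11: C0 write [C0 write: already M (modified), no change] -> [M,I,I,I]

Answer: I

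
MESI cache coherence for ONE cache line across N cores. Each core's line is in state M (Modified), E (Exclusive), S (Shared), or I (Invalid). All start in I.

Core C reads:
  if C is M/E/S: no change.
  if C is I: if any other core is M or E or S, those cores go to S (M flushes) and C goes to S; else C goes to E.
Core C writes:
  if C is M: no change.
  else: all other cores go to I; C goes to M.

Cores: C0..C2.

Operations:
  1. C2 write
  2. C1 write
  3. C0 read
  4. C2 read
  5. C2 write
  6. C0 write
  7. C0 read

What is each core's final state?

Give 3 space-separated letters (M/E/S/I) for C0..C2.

Op 1: C2 write [C2 write: invalidate none -> C2=M] -> [I,I,M]
Op 2: C1 write [C1 write: invalidate ['C2=M'] -> C1=M] -> [I,M,I]
Op 3: C0 read [C0 read from I: others=['C1=M'] -> C0=S, others downsized to S] -> [S,S,I]
Op 4: C2 read [C2 read from I: others=['C0=S', 'C1=S'] -> C2=S, others downsized to S] -> [S,S,S]
Op 5: C2 write [C2 write: invalidate ['C0=S', 'C1=S'] -> C2=M] -> [I,I,M]
Op 6: C0 write [C0 write: invalidate ['C2=M'] -> C0=M] -> [M,I,I]
Op 7: C0 read [C0 read: already in M, no change] -> [M,I,I]

Answer: M I I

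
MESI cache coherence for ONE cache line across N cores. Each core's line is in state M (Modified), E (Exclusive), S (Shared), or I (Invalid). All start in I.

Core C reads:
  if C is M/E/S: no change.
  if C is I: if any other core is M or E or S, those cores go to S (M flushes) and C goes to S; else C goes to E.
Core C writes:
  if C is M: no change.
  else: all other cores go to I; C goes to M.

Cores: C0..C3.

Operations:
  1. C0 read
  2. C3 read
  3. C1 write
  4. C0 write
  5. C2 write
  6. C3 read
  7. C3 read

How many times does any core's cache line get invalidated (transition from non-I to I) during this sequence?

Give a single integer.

Answer: 4

Derivation:
Op 1: C0 read [C0 read from I: no other sharers -> C0=E (exclusive)] -> [E,I,I,I] (invalidations this op: 0; running total: 0)
Op 2: C3 read [C3 read from I: others=['C0=E'] -> C3=S, others downsized to S] -> [S,I,I,S] (invalidations this op: 0; running total: 0)
Op 3: C1 write [C1 write: invalidate ['C0=S', 'C3=S'] -> C1=M] -> [I,M,I,I] (invalidations this op: 2; running total: 2)
Op 4: C0 write [C0 write: invalidate ['C1=M'] -> C0=M] -> [M,I,I,I] (invalidations this op: 1; running total: 3)
Op 5: C2 write [C2 write: invalidate ['C0=M'] -> C2=M] -> [I,I,M,I] (invalidations this op: 1; running total: 4)
Op 6: C3 read [C3 read from I: others=['C2=M'] -> C3=S, others downsized to S] -> [I,I,S,S] (invalidations this op: 0; running total: 4)
Op 7: C3 read [C3 read: already in S, no change] -> [I,I,S,S] (invalidations this op: 0; running total: 4)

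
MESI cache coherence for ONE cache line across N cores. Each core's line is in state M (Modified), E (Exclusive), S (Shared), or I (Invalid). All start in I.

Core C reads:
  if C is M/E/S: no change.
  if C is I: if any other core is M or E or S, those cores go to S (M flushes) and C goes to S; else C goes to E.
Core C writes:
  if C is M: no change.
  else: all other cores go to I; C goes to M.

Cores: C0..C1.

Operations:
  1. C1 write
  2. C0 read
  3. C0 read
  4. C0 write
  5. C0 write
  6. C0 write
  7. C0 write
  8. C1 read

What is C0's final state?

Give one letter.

Op 1: C1 write [C1 write: invalidate none -> C1=M] -> [I,M]
Op 2: C0 read [C0 read from I: others=['C1=M'] -> C0=S, others downsized to S] -> [S,S]
Op 3: C0 read [C0 read: already in S, no change] -> [S,S]
Op 4: C0 write [C0 write: invalidate ['C1=S'] -> C0=M] -> [M,I]
Op 5: C0 write [C0 write: already M (modified), no change] -> [M,I]
Op 6: C0 write [C0 write: already M (modified), no change] -> [M,I]
Op 7: C0 write [C0 write: already M (modified), no change] -> [M,I]
Op 8: C1 read [C1 read from I: others=['C0=M'] -> C1=S, others downsized to S] -> [S,S]

Answer: S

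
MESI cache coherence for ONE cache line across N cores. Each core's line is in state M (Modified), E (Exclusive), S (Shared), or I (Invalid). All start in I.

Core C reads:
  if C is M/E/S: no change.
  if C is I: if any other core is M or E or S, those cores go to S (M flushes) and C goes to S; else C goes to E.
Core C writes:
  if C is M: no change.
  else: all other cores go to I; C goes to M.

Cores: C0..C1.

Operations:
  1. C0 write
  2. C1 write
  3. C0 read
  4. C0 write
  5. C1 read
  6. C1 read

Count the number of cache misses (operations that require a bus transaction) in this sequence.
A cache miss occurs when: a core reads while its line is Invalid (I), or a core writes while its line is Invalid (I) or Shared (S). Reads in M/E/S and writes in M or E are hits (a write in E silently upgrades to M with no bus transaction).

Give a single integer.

Op 1: C0 write [C0 write: invalidate none -> C0=M] -> [M,I] [MISS #1: write from I]
Op 2: C1 write [C1 write: invalidate ['C0=M'] -> C1=M] -> [I,M] [MISS #2: write from I]
Op 3: C0 read [C0 read from I: others=['C1=M'] -> C0=S, others downsized to S] -> [S,S] [MISS #3: read from I]
Op 4: C0 write [C0 write: invalidate ['C1=S'] -> C0=M] -> [M,I] [MISS #4: write from S]
Op 5: C1 read [C1 read from I: others=['C0=M'] -> C1=S, others downsized to S] -> [S,S] [MISS #5: read from I]
Op 6: C1 read [C1 read: already in S, no change] -> [S,S] [hit: read from S]

Answer: 5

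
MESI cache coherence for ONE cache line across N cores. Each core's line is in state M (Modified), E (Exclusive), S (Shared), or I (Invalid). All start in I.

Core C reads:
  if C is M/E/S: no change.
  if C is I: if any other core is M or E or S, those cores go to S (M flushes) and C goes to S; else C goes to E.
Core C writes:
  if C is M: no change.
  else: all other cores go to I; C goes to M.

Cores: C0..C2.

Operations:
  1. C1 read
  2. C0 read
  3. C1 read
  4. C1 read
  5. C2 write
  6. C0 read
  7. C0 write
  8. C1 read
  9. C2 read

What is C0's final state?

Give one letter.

Answer: S

Derivation:
Op 1: C1 read [C1 read from I: no other sharers -> C1=E (exclusive)] -> [I,E,I]
Op 2: C0 read [C0 read from I: others=['C1=E'] -> C0=S, others downsized to S] -> [S,S,I]
Op 3: C1 read [C1 read: already in S, no change] -> [S,S,I]
Op 4: C1 read [C1 read: already in S, no change] -> [S,S,I]
Op 5: C2 write [C2 write: invalidate ['C0=S', 'C1=S'] -> C2=M] -> [I,I,M]
Op 6: C0 read [C0 read from I: others=['C2=M'] -> C0=S, others downsized to S] -> [S,I,S]
Op 7: C0 write [C0 write: invalidate ['C2=S'] -> C0=M] -> [M,I,I]
Op 8: C1 read [C1 read from I: others=['C0=M'] -> C1=S, others downsized to S] -> [S,S,I]
Op 9: C2 read [C2 read from I: others=['C0=S', 'C1=S'] -> C2=S, others downsized to S] -> [S,S,S]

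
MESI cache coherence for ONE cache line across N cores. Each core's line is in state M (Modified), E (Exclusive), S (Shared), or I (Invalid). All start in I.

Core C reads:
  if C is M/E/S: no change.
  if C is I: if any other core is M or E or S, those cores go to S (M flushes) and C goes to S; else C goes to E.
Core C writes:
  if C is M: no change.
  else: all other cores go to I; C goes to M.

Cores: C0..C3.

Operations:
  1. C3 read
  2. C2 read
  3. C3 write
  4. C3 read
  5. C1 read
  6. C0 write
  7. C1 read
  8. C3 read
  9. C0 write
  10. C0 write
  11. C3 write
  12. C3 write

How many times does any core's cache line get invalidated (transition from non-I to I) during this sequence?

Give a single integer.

Answer: 6

Derivation:
Op 1: C3 read [C3 read from I: no other sharers -> C3=E (exclusive)] -> [I,I,I,E] (invalidations this op: 0; running total: 0)
Op 2: C2 read [C2 read from I: others=['C3=E'] -> C2=S, others downsized to S] -> [I,I,S,S] (invalidations this op: 0; running total: 0)
Op 3: C3 write [C3 write: invalidate ['C2=S'] -> C3=M] -> [I,I,I,M] (invalidations this op: 1; running total: 1)
Op 4: C3 read [C3 read: already in M, no change] -> [I,I,I,M] (invalidations this op: 0; running total: 1)
Op 5: C1 read [C1 read from I: others=['C3=M'] -> C1=S, others downsized to S] -> [I,S,I,S] (invalidations this op: 0; running total: 1)
Op 6: C0 write [C0 write: invalidate ['C1=S', 'C3=S'] -> C0=M] -> [M,I,I,I] (invalidations this op: 2; running total: 3)
Op 7: C1 read [C1 read from I: others=['C0=M'] -> C1=S, others downsized to S] -> [S,S,I,I] (invalidations this op: 0; running total: 3)
Op 8: C3 read [C3 read from I: others=['C0=S', 'C1=S'] -> C3=S, others downsized to S] -> [S,S,I,S] (invalidations this op: 0; running total: 3)
Op 9: C0 write [C0 write: invalidate ['C1=S', 'C3=S'] -> C0=M] -> [M,I,I,I] (invalidations this op: 2; running total: 5)
Op 10: C0 write [C0 write: already M (modified), no change] -> [M,I,I,I] (invalidations this op: 0; running total: 5)
Op 11: C3 write [C3 write: invalidate ['C0=M'] -> C3=M] -> [I,I,I,M] (invalidations this op: 1; running total: 6)
Op 12: C3 write [C3 write: already M (modified), no change] -> [I,I,I,M] (invalidations this op: 0; running total: 6)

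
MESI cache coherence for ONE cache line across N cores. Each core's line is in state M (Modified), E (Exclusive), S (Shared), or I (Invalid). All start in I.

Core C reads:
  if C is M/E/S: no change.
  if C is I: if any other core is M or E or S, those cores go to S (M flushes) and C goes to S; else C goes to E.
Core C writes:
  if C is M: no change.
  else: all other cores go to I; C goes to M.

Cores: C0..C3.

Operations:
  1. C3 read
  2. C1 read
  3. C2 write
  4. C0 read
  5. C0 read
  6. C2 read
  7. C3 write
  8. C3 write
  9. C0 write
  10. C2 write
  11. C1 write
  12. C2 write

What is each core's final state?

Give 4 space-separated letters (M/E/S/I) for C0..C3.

Answer: I I M I

Derivation:
Op 1: C3 read [C3 read from I: no other sharers -> C3=E (exclusive)] -> [I,I,I,E]
Op 2: C1 read [C1 read from I: others=['C3=E'] -> C1=S, others downsized to S] -> [I,S,I,S]
Op 3: C2 write [C2 write: invalidate ['C1=S', 'C3=S'] -> C2=M] -> [I,I,M,I]
Op 4: C0 read [C0 read from I: others=['C2=M'] -> C0=S, others downsized to S] -> [S,I,S,I]
Op 5: C0 read [C0 read: already in S, no change] -> [S,I,S,I]
Op 6: C2 read [C2 read: already in S, no change] -> [S,I,S,I]
Op 7: C3 write [C3 write: invalidate ['C0=S', 'C2=S'] -> C3=M] -> [I,I,I,M]
Op 8: C3 write [C3 write: already M (modified), no change] -> [I,I,I,M]
Op 9: C0 write [C0 write: invalidate ['C3=M'] -> C0=M] -> [M,I,I,I]
Op 10: C2 write [C2 write: invalidate ['C0=M'] -> C2=M] -> [I,I,M,I]
Op 11: C1 write [C1 write: invalidate ['C2=M'] -> C1=M] -> [I,M,I,I]
Op 12: C2 write [C2 write: invalidate ['C1=M'] -> C2=M] -> [I,I,M,I]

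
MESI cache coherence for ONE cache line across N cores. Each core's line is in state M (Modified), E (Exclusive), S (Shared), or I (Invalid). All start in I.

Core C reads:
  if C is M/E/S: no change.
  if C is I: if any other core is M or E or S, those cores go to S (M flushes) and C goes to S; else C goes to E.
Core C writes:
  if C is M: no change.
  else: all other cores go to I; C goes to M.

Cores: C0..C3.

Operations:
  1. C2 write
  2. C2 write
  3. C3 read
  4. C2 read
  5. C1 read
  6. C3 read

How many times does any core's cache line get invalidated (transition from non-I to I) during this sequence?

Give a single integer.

Answer: 0

Derivation:
Op 1: C2 write [C2 write: invalidate none -> C2=M] -> [I,I,M,I] (invalidations this op: 0; running total: 0)
Op 2: C2 write [C2 write: already M (modified), no change] -> [I,I,M,I] (invalidations this op: 0; running total: 0)
Op 3: C3 read [C3 read from I: others=['C2=M'] -> C3=S, others downsized to S] -> [I,I,S,S] (invalidations this op: 0; running total: 0)
Op 4: C2 read [C2 read: already in S, no change] -> [I,I,S,S] (invalidations this op: 0; running total: 0)
Op 5: C1 read [C1 read from I: others=['C2=S', 'C3=S'] -> C1=S, others downsized to S] -> [I,S,S,S] (invalidations this op: 0; running total: 0)
Op 6: C3 read [C3 read: already in S, no change] -> [I,S,S,S] (invalidations this op: 0; running total: 0)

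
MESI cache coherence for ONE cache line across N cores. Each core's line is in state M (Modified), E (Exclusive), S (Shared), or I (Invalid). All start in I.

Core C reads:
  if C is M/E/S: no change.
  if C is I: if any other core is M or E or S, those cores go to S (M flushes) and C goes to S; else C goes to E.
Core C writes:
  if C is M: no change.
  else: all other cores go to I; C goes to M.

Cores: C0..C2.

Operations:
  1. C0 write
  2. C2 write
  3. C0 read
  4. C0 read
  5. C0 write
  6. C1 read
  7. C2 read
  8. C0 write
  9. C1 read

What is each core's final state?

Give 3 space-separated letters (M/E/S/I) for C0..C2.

Answer: S S I

Derivation:
Op 1: C0 write [C0 write: invalidate none -> C0=M] -> [M,I,I]
Op 2: C2 write [C2 write: invalidate ['C0=M'] -> C2=M] -> [I,I,M]
Op 3: C0 read [C0 read from I: others=['C2=M'] -> C0=S, others downsized to S] -> [S,I,S]
Op 4: C0 read [C0 read: already in S, no change] -> [S,I,S]
Op 5: C0 write [C0 write: invalidate ['C2=S'] -> C0=M] -> [M,I,I]
Op 6: C1 read [C1 read from I: others=['C0=M'] -> C1=S, others downsized to S] -> [S,S,I]
Op 7: C2 read [C2 read from I: others=['C0=S', 'C1=S'] -> C2=S, others downsized to S] -> [S,S,S]
Op 8: C0 write [C0 write: invalidate ['C1=S', 'C2=S'] -> C0=M] -> [M,I,I]
Op 9: C1 read [C1 read from I: others=['C0=M'] -> C1=S, others downsized to S] -> [S,S,I]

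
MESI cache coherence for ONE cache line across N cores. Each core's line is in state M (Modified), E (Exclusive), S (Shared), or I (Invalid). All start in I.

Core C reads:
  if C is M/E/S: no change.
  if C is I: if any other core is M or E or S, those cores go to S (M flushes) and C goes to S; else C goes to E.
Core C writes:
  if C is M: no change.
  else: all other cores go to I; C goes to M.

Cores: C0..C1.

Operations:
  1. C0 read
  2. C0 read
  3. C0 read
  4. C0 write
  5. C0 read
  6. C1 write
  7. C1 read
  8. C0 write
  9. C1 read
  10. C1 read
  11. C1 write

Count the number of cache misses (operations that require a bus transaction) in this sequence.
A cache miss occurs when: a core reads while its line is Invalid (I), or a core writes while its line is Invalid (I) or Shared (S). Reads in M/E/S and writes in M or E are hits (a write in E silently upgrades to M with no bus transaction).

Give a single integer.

Op 1: C0 read [C0 read from I: no other sharers -> C0=E (exclusive)] -> [E,I] [MISS #1: read from I]
Op 2: C0 read [C0 read: already in E, no change] -> [E,I] [hit: read from E]
Op 3: C0 read [C0 read: already in E, no change] -> [E,I] [hit: read from E]
Op 4: C0 write [C0 write: invalidate none -> C0=M] -> [M,I] [hit: write from E is a silent E->M upgrade, no bus transaction]
Op 5: C0 read [C0 read: already in M, no change] -> [M,I] [hit: read from M]
Op 6: C1 write [C1 write: invalidate ['C0=M'] -> C1=M] -> [I,M] [MISS #2: write from I]
Op 7: C1 read [C1 read: already in M, no change] -> [I,M] [hit: read from M]
Op 8: C0 write [C0 write: invalidate ['C1=M'] -> C0=M] -> [M,I] [MISS #3: write from I]
Op 9: C1 read [C1 read from I: others=['C0=M'] -> C1=S, others downsized to S] -> [S,S] [MISS #4: read from I]
Op 10: C1 read [C1 read: already in S, no change] -> [S,S] [hit: read from S]
Op 11: C1 write [C1 write: invalidate ['C0=S'] -> C1=M] -> [I,M] [MISS #5: write from S]

Answer: 5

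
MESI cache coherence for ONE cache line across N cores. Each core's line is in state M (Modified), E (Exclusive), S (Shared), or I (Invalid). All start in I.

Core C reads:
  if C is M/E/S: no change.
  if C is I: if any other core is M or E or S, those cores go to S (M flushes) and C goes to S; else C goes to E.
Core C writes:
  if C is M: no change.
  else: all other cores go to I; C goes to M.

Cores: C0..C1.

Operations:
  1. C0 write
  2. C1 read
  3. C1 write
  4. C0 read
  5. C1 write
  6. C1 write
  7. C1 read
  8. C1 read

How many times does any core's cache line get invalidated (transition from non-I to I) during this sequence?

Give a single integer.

Op 1: C0 write [C0 write: invalidate none -> C0=M] -> [M,I] (invalidations this op: 0; running total: 0)
Op 2: C1 read [C1 read from I: others=['C0=M'] -> C1=S, others downsized to S] -> [S,S] (invalidations this op: 0; running total: 0)
Op 3: C1 write [C1 write: invalidate ['C0=S'] -> C1=M] -> [I,M] (invalidations this op: 1; running total: 1)
Op 4: C0 read [C0 read from I: others=['C1=M'] -> C0=S, others downsized to S] -> [S,S] (invalidations this op: 0; running total: 1)
Op 5: C1 write [C1 write: invalidate ['C0=S'] -> C1=M] -> [I,M] (invalidations this op: 1; running total: 2)
Op 6: C1 write [C1 write: already M (modified), no change] -> [I,M] (invalidations this op: 0; running total: 2)
Op 7: C1 read [C1 read: already in M, no change] -> [I,M] (invalidations this op: 0; running total: 2)
Op 8: C1 read [C1 read: already in M, no change] -> [I,M] (invalidations this op: 0; running total: 2)

Answer: 2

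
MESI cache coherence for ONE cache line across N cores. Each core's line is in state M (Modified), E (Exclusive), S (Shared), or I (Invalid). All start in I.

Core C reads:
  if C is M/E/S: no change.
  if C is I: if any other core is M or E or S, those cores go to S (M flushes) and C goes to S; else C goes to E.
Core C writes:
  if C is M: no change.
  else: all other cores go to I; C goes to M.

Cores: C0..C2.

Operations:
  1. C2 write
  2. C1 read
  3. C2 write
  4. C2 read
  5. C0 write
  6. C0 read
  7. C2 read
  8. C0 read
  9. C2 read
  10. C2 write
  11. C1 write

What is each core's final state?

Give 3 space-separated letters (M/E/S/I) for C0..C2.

Answer: I M I

Derivation:
Op 1: C2 write [C2 write: invalidate none -> C2=M] -> [I,I,M]
Op 2: C1 read [C1 read from I: others=['C2=M'] -> C1=S, others downsized to S] -> [I,S,S]
Op 3: C2 write [C2 write: invalidate ['C1=S'] -> C2=M] -> [I,I,M]
Op 4: C2 read [C2 read: already in M, no change] -> [I,I,M]
Op 5: C0 write [C0 write: invalidate ['C2=M'] -> C0=M] -> [M,I,I]
Op 6: C0 read [C0 read: already in M, no change] -> [M,I,I]
Op 7: C2 read [C2 read from I: others=['C0=M'] -> C2=S, others downsized to S] -> [S,I,S]
Op 8: C0 read [C0 read: already in S, no change] -> [S,I,S]
Op 9: C2 read [C2 read: already in S, no change] -> [S,I,S]
Op 10: C2 write [C2 write: invalidate ['C0=S'] -> C2=M] -> [I,I,M]
Op 11: C1 write [C1 write: invalidate ['C2=M'] -> C1=M] -> [I,M,I]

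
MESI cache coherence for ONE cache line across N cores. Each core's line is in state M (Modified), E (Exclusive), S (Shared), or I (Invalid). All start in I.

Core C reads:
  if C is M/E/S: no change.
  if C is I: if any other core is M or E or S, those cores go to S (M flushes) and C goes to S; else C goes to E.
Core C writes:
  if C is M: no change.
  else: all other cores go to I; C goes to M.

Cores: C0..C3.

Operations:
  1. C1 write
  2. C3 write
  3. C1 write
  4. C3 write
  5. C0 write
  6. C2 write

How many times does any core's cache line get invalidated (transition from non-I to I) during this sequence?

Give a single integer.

Answer: 5

Derivation:
Op 1: C1 write [C1 write: invalidate none -> C1=M] -> [I,M,I,I] (invalidations this op: 0; running total: 0)
Op 2: C3 write [C3 write: invalidate ['C1=M'] -> C3=M] -> [I,I,I,M] (invalidations this op: 1; running total: 1)
Op 3: C1 write [C1 write: invalidate ['C3=M'] -> C1=M] -> [I,M,I,I] (invalidations this op: 1; running total: 2)
Op 4: C3 write [C3 write: invalidate ['C1=M'] -> C3=M] -> [I,I,I,M] (invalidations this op: 1; running total: 3)
Op 5: C0 write [C0 write: invalidate ['C3=M'] -> C0=M] -> [M,I,I,I] (invalidations this op: 1; running total: 4)
Op 6: C2 write [C2 write: invalidate ['C0=M'] -> C2=M] -> [I,I,M,I] (invalidations this op: 1; running total: 5)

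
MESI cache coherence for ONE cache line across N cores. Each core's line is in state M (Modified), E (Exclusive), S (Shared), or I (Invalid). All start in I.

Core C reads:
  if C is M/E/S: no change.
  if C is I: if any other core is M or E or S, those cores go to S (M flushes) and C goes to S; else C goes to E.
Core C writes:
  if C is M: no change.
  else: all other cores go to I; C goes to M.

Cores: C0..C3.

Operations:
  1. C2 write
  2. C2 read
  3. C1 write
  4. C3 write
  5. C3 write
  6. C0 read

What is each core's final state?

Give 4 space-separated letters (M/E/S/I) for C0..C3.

Answer: S I I S

Derivation:
Op 1: C2 write [C2 write: invalidate none -> C2=M] -> [I,I,M,I]
Op 2: C2 read [C2 read: already in M, no change] -> [I,I,M,I]
Op 3: C1 write [C1 write: invalidate ['C2=M'] -> C1=M] -> [I,M,I,I]
Op 4: C3 write [C3 write: invalidate ['C1=M'] -> C3=M] -> [I,I,I,M]
Op 5: C3 write [C3 write: already M (modified), no change] -> [I,I,I,M]
Op 6: C0 read [C0 read from I: others=['C3=M'] -> C0=S, others downsized to S] -> [S,I,I,S]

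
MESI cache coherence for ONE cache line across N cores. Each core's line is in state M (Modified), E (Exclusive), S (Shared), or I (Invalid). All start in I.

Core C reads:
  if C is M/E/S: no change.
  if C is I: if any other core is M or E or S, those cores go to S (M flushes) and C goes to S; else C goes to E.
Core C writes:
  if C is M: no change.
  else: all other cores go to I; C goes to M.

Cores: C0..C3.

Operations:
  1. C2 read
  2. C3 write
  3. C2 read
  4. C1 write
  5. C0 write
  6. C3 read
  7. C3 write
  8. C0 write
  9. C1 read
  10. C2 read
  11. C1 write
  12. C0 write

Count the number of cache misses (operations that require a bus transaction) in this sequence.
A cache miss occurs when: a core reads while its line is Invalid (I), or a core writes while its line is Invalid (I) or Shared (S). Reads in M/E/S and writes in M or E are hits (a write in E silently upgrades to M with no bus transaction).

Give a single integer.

Op 1: C2 read [C2 read from I: no other sharers -> C2=E (exclusive)] -> [I,I,E,I] [MISS #1: read from I]
Op 2: C3 write [C3 write: invalidate ['C2=E'] -> C3=M] -> [I,I,I,M] [MISS #2: write from I]
Op 3: C2 read [C2 read from I: others=['C3=M'] -> C2=S, others downsized to S] -> [I,I,S,S] [MISS #3: read from I]
Op 4: C1 write [C1 write: invalidate ['C2=S', 'C3=S'] -> C1=M] -> [I,M,I,I] [MISS #4: write from I]
Op 5: C0 write [C0 write: invalidate ['C1=M'] -> C0=M] -> [M,I,I,I] [MISS #5: write from I]
Op 6: C3 read [C3 read from I: others=['C0=M'] -> C3=S, others downsized to S] -> [S,I,I,S] [MISS #6: read from I]
Op 7: C3 write [C3 write: invalidate ['C0=S'] -> C3=M] -> [I,I,I,M] [MISS #7: write from S]
Op 8: C0 write [C0 write: invalidate ['C3=M'] -> C0=M] -> [M,I,I,I] [MISS #8: write from I]
Op 9: C1 read [C1 read from I: others=['C0=M'] -> C1=S, others downsized to S] -> [S,S,I,I] [MISS #9: read from I]
Op 10: C2 read [C2 read from I: others=['C0=S', 'C1=S'] -> C2=S, others downsized to S] -> [S,S,S,I] [MISS #10: read from I]
Op 11: C1 write [C1 write: invalidate ['C0=S', 'C2=S'] -> C1=M] -> [I,M,I,I] [MISS #11: write from S]
Op 12: C0 write [C0 write: invalidate ['C1=M'] -> C0=M] -> [M,I,I,I] [MISS #12: write from I]

Answer: 12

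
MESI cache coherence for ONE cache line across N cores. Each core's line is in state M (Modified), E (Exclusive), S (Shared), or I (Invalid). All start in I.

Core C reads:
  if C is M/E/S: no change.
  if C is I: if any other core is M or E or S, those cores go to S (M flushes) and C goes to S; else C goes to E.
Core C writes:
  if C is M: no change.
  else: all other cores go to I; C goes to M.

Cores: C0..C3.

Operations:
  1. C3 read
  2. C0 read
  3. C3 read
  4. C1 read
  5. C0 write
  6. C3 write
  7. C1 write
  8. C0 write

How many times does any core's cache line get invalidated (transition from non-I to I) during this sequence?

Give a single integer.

Op 1: C3 read [C3 read from I: no other sharers -> C3=E (exclusive)] -> [I,I,I,E] (invalidations this op: 0; running total: 0)
Op 2: C0 read [C0 read from I: others=['C3=E'] -> C0=S, others downsized to S] -> [S,I,I,S] (invalidations this op: 0; running total: 0)
Op 3: C3 read [C3 read: already in S, no change] -> [S,I,I,S] (invalidations this op: 0; running total: 0)
Op 4: C1 read [C1 read from I: others=['C0=S', 'C3=S'] -> C1=S, others downsized to S] -> [S,S,I,S] (invalidations this op: 0; running total: 0)
Op 5: C0 write [C0 write: invalidate ['C1=S', 'C3=S'] -> C0=M] -> [M,I,I,I] (invalidations this op: 2; running total: 2)
Op 6: C3 write [C3 write: invalidate ['C0=M'] -> C3=M] -> [I,I,I,M] (invalidations this op: 1; running total: 3)
Op 7: C1 write [C1 write: invalidate ['C3=M'] -> C1=M] -> [I,M,I,I] (invalidations this op: 1; running total: 4)
Op 8: C0 write [C0 write: invalidate ['C1=M'] -> C0=M] -> [M,I,I,I] (invalidations this op: 1; running total: 5)

Answer: 5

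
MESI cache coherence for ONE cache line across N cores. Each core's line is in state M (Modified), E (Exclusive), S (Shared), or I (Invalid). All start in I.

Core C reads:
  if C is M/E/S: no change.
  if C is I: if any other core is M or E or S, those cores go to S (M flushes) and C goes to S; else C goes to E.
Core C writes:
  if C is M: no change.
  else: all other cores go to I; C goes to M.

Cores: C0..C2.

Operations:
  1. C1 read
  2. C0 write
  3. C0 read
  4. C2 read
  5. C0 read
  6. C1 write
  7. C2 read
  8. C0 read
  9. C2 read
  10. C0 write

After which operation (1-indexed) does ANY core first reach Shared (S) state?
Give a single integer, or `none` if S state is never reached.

Op 1: C1 read [C1 read from I: no other sharers -> C1=E (exclusive)] -> [I,E,I]
Op 2: C0 write [C0 write: invalidate ['C1=E'] -> C0=M] -> [M,I,I]
Op 3: C0 read [C0 read: already in M, no change] -> [M,I,I]
Op 4: C2 read [C2 read from I: others=['C0=M'] -> C2=S, others downsized to S] -> [S,I,S]
  -> First S state at op 4; remaining ops need not be traced.

Answer: 4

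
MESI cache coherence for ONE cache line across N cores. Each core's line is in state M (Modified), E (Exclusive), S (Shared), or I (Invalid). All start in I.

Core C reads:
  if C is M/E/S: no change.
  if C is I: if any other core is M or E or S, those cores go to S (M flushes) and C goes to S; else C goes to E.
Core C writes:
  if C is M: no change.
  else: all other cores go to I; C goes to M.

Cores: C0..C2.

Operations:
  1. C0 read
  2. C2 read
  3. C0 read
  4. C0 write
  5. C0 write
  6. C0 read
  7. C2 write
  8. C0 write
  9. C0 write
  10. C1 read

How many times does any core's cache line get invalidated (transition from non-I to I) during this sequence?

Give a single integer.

Op 1: C0 read [C0 read from I: no other sharers -> C0=E (exclusive)] -> [E,I,I] (invalidations this op: 0; running total: 0)
Op 2: C2 read [C2 read from I: others=['C0=E'] -> C2=S, others downsized to S] -> [S,I,S] (invalidations this op: 0; running total: 0)
Op 3: C0 read [C0 read: already in S, no change] -> [S,I,S] (invalidations this op: 0; running total: 0)
Op 4: C0 write [C0 write: invalidate ['C2=S'] -> C0=M] -> [M,I,I] (invalidations this op: 1; running total: 1)
Op 5: C0 write [C0 write: already M (modified), no change] -> [M,I,I] (invalidations this op: 0; running total: 1)
Op 6: C0 read [C0 read: already in M, no change] -> [M,I,I] (invalidations this op: 0; running total: 1)
Op 7: C2 write [C2 write: invalidate ['C0=M'] -> C2=M] -> [I,I,M] (invalidations this op: 1; running total: 2)
Op 8: C0 write [C0 write: invalidate ['C2=M'] -> C0=M] -> [M,I,I] (invalidations this op: 1; running total: 3)
Op 9: C0 write [C0 write: already M (modified), no change] -> [M,I,I] (invalidations this op: 0; running total: 3)
Op 10: C1 read [C1 read from I: others=['C0=M'] -> C1=S, others downsized to S] -> [S,S,I] (invalidations this op: 0; running total: 3)

Answer: 3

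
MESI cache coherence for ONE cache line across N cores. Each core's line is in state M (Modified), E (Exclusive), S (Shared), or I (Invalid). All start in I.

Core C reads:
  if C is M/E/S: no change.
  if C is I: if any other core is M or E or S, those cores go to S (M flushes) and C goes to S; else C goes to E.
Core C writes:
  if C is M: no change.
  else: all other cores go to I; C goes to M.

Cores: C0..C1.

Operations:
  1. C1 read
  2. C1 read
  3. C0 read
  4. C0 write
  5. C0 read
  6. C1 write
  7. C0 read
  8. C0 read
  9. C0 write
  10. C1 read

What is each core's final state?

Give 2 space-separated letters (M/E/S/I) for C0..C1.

Answer: S S

Derivation:
Op 1: C1 read [C1 read from I: no other sharers -> C1=E (exclusive)] -> [I,E]
Op 2: C1 read [C1 read: already in E, no change] -> [I,E]
Op 3: C0 read [C0 read from I: others=['C1=E'] -> C0=S, others downsized to S] -> [S,S]
Op 4: C0 write [C0 write: invalidate ['C1=S'] -> C0=M] -> [M,I]
Op 5: C0 read [C0 read: already in M, no change] -> [M,I]
Op 6: C1 write [C1 write: invalidate ['C0=M'] -> C1=M] -> [I,M]
Op 7: C0 read [C0 read from I: others=['C1=M'] -> C0=S, others downsized to S] -> [S,S]
Op 8: C0 read [C0 read: already in S, no change] -> [S,S]
Op 9: C0 write [C0 write: invalidate ['C1=S'] -> C0=M] -> [M,I]
Op 10: C1 read [C1 read from I: others=['C0=M'] -> C1=S, others downsized to S] -> [S,S]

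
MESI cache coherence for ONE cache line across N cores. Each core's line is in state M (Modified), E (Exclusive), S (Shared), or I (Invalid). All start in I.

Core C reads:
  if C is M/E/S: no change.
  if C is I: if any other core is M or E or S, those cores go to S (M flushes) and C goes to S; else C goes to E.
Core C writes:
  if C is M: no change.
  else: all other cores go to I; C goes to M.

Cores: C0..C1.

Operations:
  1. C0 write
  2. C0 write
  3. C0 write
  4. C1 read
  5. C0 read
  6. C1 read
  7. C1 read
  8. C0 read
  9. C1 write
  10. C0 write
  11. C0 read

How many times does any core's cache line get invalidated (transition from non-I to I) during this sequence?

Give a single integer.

Op 1: C0 write [C0 write: invalidate none -> C0=M] -> [M,I] (invalidations this op: 0; running total: 0)
Op 2: C0 write [C0 write: already M (modified), no change] -> [M,I] (invalidations this op: 0; running total: 0)
Op 3: C0 write [C0 write: already M (modified), no change] -> [M,I] (invalidations this op: 0; running total: 0)
Op 4: C1 read [C1 read from I: others=['C0=M'] -> C1=S, others downsized to S] -> [S,S] (invalidations this op: 0; running total: 0)
Op 5: C0 read [C0 read: already in S, no change] -> [S,S] (invalidations this op: 0; running total: 0)
Op 6: C1 read [C1 read: already in S, no change] -> [S,S] (invalidations this op: 0; running total: 0)
Op 7: C1 read [C1 read: already in S, no change] -> [S,S] (invalidations this op: 0; running total: 0)
Op 8: C0 read [C0 read: already in S, no change] -> [S,S] (invalidations this op: 0; running total: 0)
Op 9: C1 write [C1 write: invalidate ['C0=S'] -> C1=M] -> [I,M] (invalidations this op: 1; running total: 1)
Op 10: C0 write [C0 write: invalidate ['C1=M'] -> C0=M] -> [M,I] (invalidations this op: 1; running total: 2)
Op 11: C0 read [C0 read: already in M, no change] -> [M,I] (invalidations this op: 0; running total: 2)

Answer: 2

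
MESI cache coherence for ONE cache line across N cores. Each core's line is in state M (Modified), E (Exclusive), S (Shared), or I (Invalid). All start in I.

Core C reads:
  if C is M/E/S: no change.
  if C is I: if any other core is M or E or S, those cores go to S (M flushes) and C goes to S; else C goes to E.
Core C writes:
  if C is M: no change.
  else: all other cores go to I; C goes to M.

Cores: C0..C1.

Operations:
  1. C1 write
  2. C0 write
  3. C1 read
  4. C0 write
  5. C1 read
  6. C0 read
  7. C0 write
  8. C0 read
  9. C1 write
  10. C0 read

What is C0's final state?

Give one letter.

Answer: S

Derivation:
Op 1: C1 write [C1 write: invalidate none -> C1=M] -> [I,M]
Op 2: C0 write [C0 write: invalidate ['C1=M'] -> C0=M] -> [M,I]
Op 3: C1 read [C1 read from I: others=['C0=M'] -> C1=S, others downsized to S] -> [S,S]
Op 4: C0 write [C0 write: invalidate ['C1=S'] -> C0=M] -> [M,I]
Op 5: C1 read [C1 read from I: others=['C0=M'] -> C1=S, others downsized to S] -> [S,S]
Op 6: C0 read [C0 read: already in S, no change] -> [S,S]
Op 7: C0 write [C0 write: invalidate ['C1=S'] -> C0=M] -> [M,I]
Op 8: C0 read [C0 read: already in M, no change] -> [M,I]
Op 9: C1 write [C1 write: invalidate ['C0=M'] -> C1=M] -> [I,M]
Op 10: C0 read [C0 read from I: others=['C1=M'] -> C0=S, others downsized to S] -> [S,S]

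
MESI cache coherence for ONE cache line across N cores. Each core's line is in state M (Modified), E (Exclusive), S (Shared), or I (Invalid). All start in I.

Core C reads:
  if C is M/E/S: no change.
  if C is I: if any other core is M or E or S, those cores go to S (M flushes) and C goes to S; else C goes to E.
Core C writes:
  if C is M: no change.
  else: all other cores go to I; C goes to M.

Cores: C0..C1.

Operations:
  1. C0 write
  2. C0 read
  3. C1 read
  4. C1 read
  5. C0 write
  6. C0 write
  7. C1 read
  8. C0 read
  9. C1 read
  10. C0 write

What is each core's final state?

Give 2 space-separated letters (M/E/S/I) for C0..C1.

Answer: M I

Derivation:
Op 1: C0 write [C0 write: invalidate none -> C0=M] -> [M,I]
Op 2: C0 read [C0 read: already in M, no change] -> [M,I]
Op 3: C1 read [C1 read from I: others=['C0=M'] -> C1=S, others downsized to S] -> [S,S]
Op 4: C1 read [C1 read: already in S, no change] -> [S,S]
Op 5: C0 write [C0 write: invalidate ['C1=S'] -> C0=M] -> [M,I]
Op 6: C0 write [C0 write: already M (modified), no change] -> [M,I]
Op 7: C1 read [C1 read from I: others=['C0=M'] -> C1=S, others downsized to S] -> [S,S]
Op 8: C0 read [C0 read: already in S, no change] -> [S,S]
Op 9: C1 read [C1 read: already in S, no change] -> [S,S]
Op 10: C0 write [C0 write: invalidate ['C1=S'] -> C0=M] -> [M,I]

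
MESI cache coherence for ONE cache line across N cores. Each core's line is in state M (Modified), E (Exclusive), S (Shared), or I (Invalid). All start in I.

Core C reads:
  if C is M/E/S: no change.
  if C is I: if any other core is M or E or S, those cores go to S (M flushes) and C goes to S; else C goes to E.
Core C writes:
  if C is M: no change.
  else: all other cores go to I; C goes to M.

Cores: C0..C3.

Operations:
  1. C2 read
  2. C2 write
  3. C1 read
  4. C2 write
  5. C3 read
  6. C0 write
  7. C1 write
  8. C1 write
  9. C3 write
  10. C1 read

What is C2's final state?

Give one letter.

Op 1: C2 read [C2 read from I: no other sharers -> C2=E (exclusive)] -> [I,I,E,I]
Op 2: C2 write [C2 write: invalidate none -> C2=M] -> [I,I,M,I]
Op 3: C1 read [C1 read from I: others=['C2=M'] -> C1=S, others downsized to S] -> [I,S,S,I]
Op 4: C2 write [C2 write: invalidate ['C1=S'] -> C2=M] -> [I,I,M,I]
Op 5: C3 read [C3 read from I: others=['C2=M'] -> C3=S, others downsized to S] -> [I,I,S,S]
Op 6: C0 write [C0 write: invalidate ['C2=S', 'C3=S'] -> C0=M] -> [M,I,I,I]
Op 7: C1 write [C1 write: invalidate ['C0=M'] -> C1=M] -> [I,M,I,I]
Op 8: C1 write [C1 write: already M (modified), no change] -> [I,M,I,I]
Op 9: C3 write [C3 write: invalidate ['C1=M'] -> C3=M] -> [I,I,I,M]
Op 10: C1 read [C1 read from I: others=['C3=M'] -> C1=S, others downsized to S] -> [I,S,I,S]

Answer: I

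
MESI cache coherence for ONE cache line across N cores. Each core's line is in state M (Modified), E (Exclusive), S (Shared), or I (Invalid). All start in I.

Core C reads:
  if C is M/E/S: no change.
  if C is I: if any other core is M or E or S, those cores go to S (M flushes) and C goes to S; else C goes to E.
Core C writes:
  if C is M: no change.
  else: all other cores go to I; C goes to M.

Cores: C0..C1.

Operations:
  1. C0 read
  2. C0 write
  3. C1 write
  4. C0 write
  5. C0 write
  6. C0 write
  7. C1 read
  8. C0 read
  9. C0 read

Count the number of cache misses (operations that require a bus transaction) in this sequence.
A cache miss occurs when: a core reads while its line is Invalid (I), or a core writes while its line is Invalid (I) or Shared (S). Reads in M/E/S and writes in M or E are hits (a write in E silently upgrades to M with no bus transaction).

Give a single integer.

Answer: 4

Derivation:
Op 1: C0 read [C0 read from I: no other sharers -> C0=E (exclusive)] -> [E,I] [MISS #1: read from I]
Op 2: C0 write [C0 write: invalidate none -> C0=M] -> [M,I] [hit: write from E is a silent E->M upgrade, no bus transaction]
Op 3: C1 write [C1 write: invalidate ['C0=M'] -> C1=M] -> [I,M] [MISS #2: write from I]
Op 4: C0 write [C0 write: invalidate ['C1=M'] -> C0=M] -> [M,I] [MISS #3: write from I]
Op 5: C0 write [C0 write: already M (modified), no change] -> [M,I] [hit: write from M]
Op 6: C0 write [C0 write: already M (modified), no change] -> [M,I] [hit: write from M]
Op 7: C1 read [C1 read from I: others=['C0=M'] -> C1=S, others downsized to S] -> [S,S] [MISS #4: read from I]
Op 8: C0 read [C0 read: already in S, no change] -> [S,S] [hit: read from S]
Op 9: C0 read [C0 read: already in S, no change] -> [S,S] [hit: read from S]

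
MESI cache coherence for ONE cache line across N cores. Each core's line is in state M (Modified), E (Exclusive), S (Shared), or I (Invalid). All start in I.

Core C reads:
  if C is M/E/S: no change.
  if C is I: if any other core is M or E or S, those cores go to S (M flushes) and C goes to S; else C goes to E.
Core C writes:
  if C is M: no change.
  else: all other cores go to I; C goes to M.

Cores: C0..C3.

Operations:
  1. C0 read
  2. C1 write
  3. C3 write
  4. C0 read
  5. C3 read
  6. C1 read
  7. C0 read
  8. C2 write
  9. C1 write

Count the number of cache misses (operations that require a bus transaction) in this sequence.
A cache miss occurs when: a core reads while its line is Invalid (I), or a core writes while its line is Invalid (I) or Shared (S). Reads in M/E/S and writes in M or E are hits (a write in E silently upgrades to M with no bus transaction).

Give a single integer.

Op 1: C0 read [C0 read from I: no other sharers -> C0=E (exclusive)] -> [E,I,I,I] [MISS #1: read from I]
Op 2: C1 write [C1 write: invalidate ['C0=E'] -> C1=M] -> [I,M,I,I] [MISS #2: write from I]
Op 3: C3 write [C3 write: invalidate ['C1=M'] -> C3=M] -> [I,I,I,M] [MISS #3: write from I]
Op 4: C0 read [C0 read from I: others=['C3=M'] -> C0=S, others downsized to S] -> [S,I,I,S] [MISS #4: read from I]
Op 5: C3 read [C3 read: already in S, no change] -> [S,I,I,S] [hit: read from S]
Op 6: C1 read [C1 read from I: others=['C0=S', 'C3=S'] -> C1=S, others downsized to S] -> [S,S,I,S] [MISS #5: read from I]
Op 7: C0 read [C0 read: already in S, no change] -> [S,S,I,S] [hit: read from S]
Op 8: C2 write [C2 write: invalidate ['C0=S', 'C1=S', 'C3=S'] -> C2=M] -> [I,I,M,I] [MISS #6: write from I]
Op 9: C1 write [C1 write: invalidate ['C2=M'] -> C1=M] -> [I,M,I,I] [MISS #7: write from I]

Answer: 7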